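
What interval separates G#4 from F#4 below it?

Descending from G#4 to F#4 is the same interval as ascending F#4 to G#4.
F to G spans two letter names (F-G): a second.
Counting semitones, F#4→G#4 is 2, which is the major second.

major second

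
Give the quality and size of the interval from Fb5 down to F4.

diminished 8th

Descending from Fb5 to F4 is the same interval as ascending F4 to Fb5.
F to F is the same letter name, plus an octave — that makes it an octave of some quality.
F4 to Fb5 spans 11 semitones — one semitone narrower than the perfect octave (12) — giving a diminished octave.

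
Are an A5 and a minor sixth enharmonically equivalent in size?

An augmented fifth spans 8 semitones, and a minor sixth also spans 8 semitones — they're enharmonic.

Yes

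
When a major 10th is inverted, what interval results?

minor sixth

First reduce the compound major tenth to its simple form, a major third.
Interval numbers invert to sum to nine: 3 + 6 = 9, so a third inverts to a sixth.
And major becomes minor under inversion, so we get a minor sixth.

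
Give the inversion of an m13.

First reduce the compound minor thirteenth to its simple form, a minor sixth.
The rule of nine gives the new number: 9 − 6 = 3, so a sixth becomes a third.
Quality inverts too: minor becomes major. That makes the inversion a major third.

major third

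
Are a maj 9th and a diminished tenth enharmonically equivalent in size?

Both span 14 semitones: a major ninth and a diminished tenth are the same chromatic distance.

Yes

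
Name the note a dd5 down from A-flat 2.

D-sharp 2

The fifth takes the letter from A down to D.
Moving 5 semitones down from Ab2 (the size of a doubly diminished fifth) reaches D#2.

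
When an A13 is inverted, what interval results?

d3

First reduce the compound augmented thirteenth to its simple form, an augmented sixth.
Interval numbers invert to sum to nine: 6 + 3 = 9, so a sixth inverts to a third.
And augmented becomes diminished under inversion, so we get a diminished third.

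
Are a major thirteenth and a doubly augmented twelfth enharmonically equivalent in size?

Yes

A major thirteenth spans 21 semitones, and a doubly augmented twelfth also spans 21 semitones — they're enharmonic.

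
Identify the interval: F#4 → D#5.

F to D spans six letter names (F-G-A-B-C-D): a sixth.
Counting semitones, F#4→D#5 is 9, which is the major sixth.

major 6th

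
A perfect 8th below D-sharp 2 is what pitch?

For an octave the letter name doesn't change: still D, an octave down.
A perfect octave spans 12 semitones, so from D#2 the target pitch is D#1.

D-sharp 1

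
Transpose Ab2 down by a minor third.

The third takes the letter from A down to F.
A minor third is 3 semitones; 3 semitones down from Ab2 gives F2.

F2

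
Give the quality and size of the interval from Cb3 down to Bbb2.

major second

Descending from Cb3 to Bbb2 is the same interval as ascending Bbb2 to Cb3.
B to C spans two letter names (B-C): a second.
Bbb2 to Cb3 is 2 semitones, matching the major second exactly, so the quality is major.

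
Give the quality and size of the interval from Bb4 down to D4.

Descending from Bb4 to D4 is the same interval as ascending D4 to Bb4.
D to B spans six letter names (D-E-F-G-A-B), so the interval is some kind of sixth.
A major sixth would be 9 semitones, but D4 to Bb4 is 8 — one semitone narrower, making it a minor sixth.

minor 6th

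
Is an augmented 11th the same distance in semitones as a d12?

Yes

Both span 18 semitones: an augmented eleventh and a diminished twelfth are the same chromatic distance.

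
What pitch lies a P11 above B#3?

E#5

Four letters up from B (plus an octave) reaches E.
A perfect eleventh spans 17 semitones, so from B#3 the target pitch is E#5.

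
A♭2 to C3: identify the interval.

major third

A to C spans three letter names (A-B-C): a third.
Ab2 to C3 is 4 semitones, matching the major third exactly, so the quality is major.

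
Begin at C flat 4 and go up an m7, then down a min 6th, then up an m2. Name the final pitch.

A minor seventh up from Cb4 is Bbb4.
Down a minor sixth from Bbb4: Db4 (8 semitones down).
Up a minor second from Db4: Ebb4 (1 semitone up).

E double-flat 4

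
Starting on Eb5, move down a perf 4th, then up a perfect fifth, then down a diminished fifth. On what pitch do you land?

B4

Down a perfect fourth from Eb5: Bb4 (5 semitones down).
A perfect fifth up from Bb4 is F5.
Down a diminished fifth from F5: B4 (6 semitones down).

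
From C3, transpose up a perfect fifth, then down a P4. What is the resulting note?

A perfect fifth up from C3 is G3.
Down a perfect fourth from G3: D3 (5 semitones down).

D3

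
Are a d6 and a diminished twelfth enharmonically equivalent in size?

No

7 semitones (diminished sixth) vs 18 semitones (diminished twelfth): not equal.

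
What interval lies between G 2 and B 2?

M3

G to B spans three letter names (G-A-B), so the interval is some kind of third.
The major third spans 4 semitones, and G2 to B2 is exactly 4 semitones — so this is a major third.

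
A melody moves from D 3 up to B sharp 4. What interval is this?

D to B spans six letter names (D-E-F-G-A-B), plus an octave — that makes it a thirteenth of some quality.
D3 to B#4 spans 22 semitones — one semitone wider than the major thirteenth (21) — giving an augmented thirteenth.
(Equivalently, a compound augmented sixth: an augmented sixth plus an octave.)

augmented thirteenth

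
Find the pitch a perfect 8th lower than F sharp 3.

The letter stays F (same as the start), shifted an octave down.
A perfect octave is 12 semitones; 12 semitones down from F#3 gives F#2.

F sharp 2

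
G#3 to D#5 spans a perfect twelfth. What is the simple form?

P5

Each octave removed subtracts seven from the number: 12 − 7 = 5.
Quality carries through unchanged, so the simple form is a perfect fifth.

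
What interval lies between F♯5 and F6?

F to F is the same letter name, plus an octave: an octave.
The perfect octave is 12 semitones; here we have 11, one semitone narrower: diminished.

diminished octave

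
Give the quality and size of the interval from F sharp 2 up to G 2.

m2

F to G spans two letter names (F-G) — that makes it a second of some quality.
At 1 semitone, F#2→G2 falls one short of a major second: minor.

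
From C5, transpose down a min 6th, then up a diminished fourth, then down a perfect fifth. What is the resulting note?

Db4

A minor sixth down from C5 is E4.
Up a diminished fourth from E4: Ab4 (4 semitones up).
Ab4 down a perfect fifth → Db4 (7 semitones).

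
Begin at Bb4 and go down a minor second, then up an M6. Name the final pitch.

Down a minor second from Bb4: A4 (1 semitone down).
A4 up a major sixth → F#5 (9 semitones).

F#5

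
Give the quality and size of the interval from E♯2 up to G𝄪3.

major 10th

E to G spans three letter names (E-F-G), plus an octave: a tenth.
Counting semitones, E#2→G##3 is 16, which is the major tenth.
(Equivalently, a compound major third: a major third plus an octave.)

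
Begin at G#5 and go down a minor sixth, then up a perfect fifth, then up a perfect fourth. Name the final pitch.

A minor sixth down from G#5 is B#4.
Up a perfect fifth from B#4: F##5 (7 semitones up).
F##5 up a perfect fourth → B#5 (5 semitones).

B#5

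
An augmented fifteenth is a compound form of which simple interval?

augmented octave

Subtracting seven from the interval number removes an octave: 15 − 7 = 8.
Quality carries through unchanged, so the simple form is an augmented octave.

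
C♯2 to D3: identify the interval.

m9

C to D spans two letter names (C-D), plus an octave — that makes it a ninth of some quality.
C#2 to D3 is 13 semitones, a half step short of the major ninth (14), so this is minor.
(Equivalently, a compound minor second: a minor second plus an octave.)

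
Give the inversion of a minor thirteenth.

M3

First reduce the compound minor thirteenth to its simple form, a minor sixth.
Inverted interval numbers add to nine, so a sixth pairs with a third (6 + 3 = 9).
And minor becomes major under inversion, so we get a major third.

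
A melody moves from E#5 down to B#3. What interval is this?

Descending from E#5 to B#3 is the same interval as ascending B#3 to E#5.
B to E spans four letter names (B-C-D-E), plus an octave, so the interval is some kind of eleventh.
Counting semitones, B#3→E#5 is 17, which is the perfect eleventh.
(Equivalently, a compound perfect fourth: a perfect fourth plus an octave.)

perfect 11th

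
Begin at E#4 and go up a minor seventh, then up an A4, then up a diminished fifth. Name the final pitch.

A minor seventh up from E#4 is D#5.
Up an augmented fourth from D#5: G##5 (6 semitones up).
Up a diminished fifth from G##5: D#6 (6 semitones up).

D#6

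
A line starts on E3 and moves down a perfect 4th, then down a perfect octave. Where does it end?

B1

A perfect fourth down from E3 is B2.
B2 down a perfect octave → B1 (12 semitones).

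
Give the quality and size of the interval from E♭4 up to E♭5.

perfect 8th

E to E is the same letter name, plus an octave: an octave.
Counting semitones, Eb4→Eb5 is 12, which is the perfect octave.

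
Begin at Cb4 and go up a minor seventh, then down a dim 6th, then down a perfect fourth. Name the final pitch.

Cb4 up a minor seventh → Bbb4 (10 semitones).
Down a diminished sixth from Bbb4: D4 (7 semitones down).
A perfect fourth down from D4 is A3.

A3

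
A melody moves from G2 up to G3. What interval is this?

perfect 8th

G to G is the same letter name, plus an octave, so the interval is some kind of octave.
Counting semitones, G2→G3 is 12, which is the perfect octave.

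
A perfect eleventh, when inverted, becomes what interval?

perfect 5th

First reduce the compound perfect eleventh to its simple form, a perfect fourth.
The rule of nine gives the new number: 9 − 4 = 5, so a fourth becomes a fifth.
And perfect stays perfect under inversion, so we get a perfect fifth.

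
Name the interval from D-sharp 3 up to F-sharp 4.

D to F spans three letter names (D-E-F), plus an octave: a tenth.
At 15 semitones, D#3→F#4 falls one short of a major tenth: minor.
(Equivalently, a compound minor third: a minor third plus an octave.)

minor tenth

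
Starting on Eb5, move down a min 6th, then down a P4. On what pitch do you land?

A minor sixth down from Eb5 is G4.
G4 down a perfect fourth → D4 (5 semitones).

D4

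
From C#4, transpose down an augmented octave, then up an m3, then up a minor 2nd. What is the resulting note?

Fb3

An augmented octave down from C#4 is C3.
C3 up a minor third → Eb3 (3 semitones).
Eb3 up a minor second → Fb3 (1 semitone).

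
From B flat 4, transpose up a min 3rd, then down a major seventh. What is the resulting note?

A minor third up from Bb4 is Db5.
Down a major seventh from Db5: Ebb4 (11 semitones down).

E double-flat 4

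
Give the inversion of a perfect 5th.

Inverted interval numbers add to nine, so a fifth pairs with a fourth (5 + 4 = 9).
Quality inverts too: perfect stays perfect. That makes the inversion a perfect fourth.

perfect 4th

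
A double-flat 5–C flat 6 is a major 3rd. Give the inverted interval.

minor 6th

Inverted interval numbers add to nine, so a third pairs with a sixth (3 + 6 = 9).
Quality inverts too: major becomes minor. That makes the inversion a minor sixth.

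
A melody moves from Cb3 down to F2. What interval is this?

Descending from Cb3 to F2 is the same interval as ascending F2 to Cb3.
F to C spans five letter names (F-G-A-B-C): a fifth.
The perfect fifth is 7 semitones; here we have 6, one semitone narrower: diminished.

diminished fifth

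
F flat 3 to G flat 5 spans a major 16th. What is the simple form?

Each octave removed subtracts seven from the number: 16 − 14 = 2.
Quality carries through unchanged, so the simple form is a major second.

major second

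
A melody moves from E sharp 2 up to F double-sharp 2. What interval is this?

major second

E to F spans two letter names (E-F) — that makes it a second of some quality.
The major second spans 2 semitones, and E#2 to F##2 is exactly 2 semitones — so this is a major second.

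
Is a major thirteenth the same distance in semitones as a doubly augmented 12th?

A major thirteenth = 21 semitones = a doubly augmented twelfth; enharmonically equal.

Yes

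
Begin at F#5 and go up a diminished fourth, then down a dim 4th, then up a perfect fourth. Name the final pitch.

B5

F#5 up a diminished fourth → Bb5 (4 semitones).
A diminished fourth down from Bb5 is F#5.
A perfect fourth up from F#5 is B5.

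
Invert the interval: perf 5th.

Inverted interval numbers add to nine, so a fifth pairs with a fourth (5 + 4 = 9).
And perfect stays perfect under inversion, so we get a perfect fourth.

perfect 4th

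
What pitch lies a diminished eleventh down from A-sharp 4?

E-double-sharp 3

Four letters down from A (plus an octave) reaches E.
A diminished eleventh is 16 semitones; 16 semitones down from A#4 gives E##3.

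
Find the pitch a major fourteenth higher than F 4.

The fourteenth's letter: F up seven letter names plus an octave → E.
A major fourteenth spans 23 semitones, so from F4 the target pitch is E6.

E 6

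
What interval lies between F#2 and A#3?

M10

F to A spans three letter names (F-G-A), plus an octave: a tenth.
Counting semitones, F#2→A#3 is 16, which is the major tenth.
(Equivalently, a compound major third: a major third plus an octave.)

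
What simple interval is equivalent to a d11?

Subtracting seven from the interval number removes an octave: 11 − 7 = 4.
Quality carries through unchanged, so the simple form is a diminished fourth.

d4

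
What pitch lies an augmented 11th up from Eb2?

A3

Counting four letter names plus an octave up from E lands on A.
An augmented eleventh is 18 semitones; 18 semitones up from Eb2 gives A3.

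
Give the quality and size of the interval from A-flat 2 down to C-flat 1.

major thirteenth

Descending from Ab2 to Cb1 is the same interval as ascending Cb1 to Ab2.
C to A spans six letter names (C-D-E-F-G-A), plus an octave: a thirteenth.
Cb1 to Ab2 is 21 semitones, matching the major thirteenth exactly, so the quality is major.
(Equivalently, a compound major sixth: a major sixth plus an octave.)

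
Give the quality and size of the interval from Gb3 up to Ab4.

M9

G to A spans two letter names (G-A), plus an octave — that makes it a ninth of some quality.
Gb3 to Ab4 is 14 semitones, matching the major ninth exactly, so the quality is major.
(Equivalently, a compound major second: a major second plus an octave.)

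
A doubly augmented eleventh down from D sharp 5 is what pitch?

Four letters down from D (plus an octave) reaches A.
Moving 19 semitones down from D#5 (the size of a doubly augmented eleventh) reaches Ab3.

A flat 3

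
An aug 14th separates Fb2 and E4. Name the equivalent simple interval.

Take out an octave (7 from the number): 14 − 7 = 7.
That makes an augmented fourteenth a compound augmented seventh — an octave plus an augmented seventh.

augmented 7th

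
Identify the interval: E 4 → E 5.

P8

E to E is the same letter name, plus an octave — that makes it an octave of some quality.
The perfect octave spans 12 semitones, and E4 to E5 is exactly 12 semitones — so this is a perfect octave.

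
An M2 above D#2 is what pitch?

Two letter names up from D: E.
Moving 2 semitones up from D#2 (the size of a major second) reaches E#2.

E#2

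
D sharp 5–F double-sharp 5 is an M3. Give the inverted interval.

Interval numbers invert to sum to nine: 3 + 6 = 9, so a third inverts to a sixth.
And major becomes minor under inversion, so we get a minor sixth.

minor sixth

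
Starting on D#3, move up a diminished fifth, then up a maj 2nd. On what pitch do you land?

B3

D#3 up a diminished fifth → A3 (6 semitones).
A major second up from A3 is B3.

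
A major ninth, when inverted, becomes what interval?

minor seventh

First reduce the compound major ninth to its simple form, a major second.
Inverted interval numbers add to nine, so a second pairs with a seventh (2 + 7 = 9).
And major becomes minor under inversion, so we get a minor seventh.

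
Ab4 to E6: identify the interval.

A12

A to E spans five letter names (A-B-C-D-E), plus an octave — that makes it a twelfth of some quality.
The perfect twelfth is 19 semitones; here we have 20, one semitone wider: augmented.
(Equivalently, a compound augmented fifth: an augmented fifth plus an octave.)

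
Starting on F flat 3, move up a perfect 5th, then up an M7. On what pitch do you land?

Fb3 up a perfect fifth → Cb4 (7 semitones).
A major seventh up from Cb4 is Bb4.

B flat 4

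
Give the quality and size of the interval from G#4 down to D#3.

Descending from G#4 to D#3 is the same interval as ascending D#3 to G#4.
D to G spans four letter names (D-E-F-G), plus an octave — that makes it an eleventh of some quality.
The perfect eleventh spans 17 semitones, and D#3 to G#4 is exactly 17 semitones — so this is a perfect eleventh.
(Equivalently, a compound perfect fourth: a perfect fourth plus an octave.)

perfect eleventh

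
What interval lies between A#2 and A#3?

perfect octave

A to A is the same letter name, plus an octave, so the interval is some kind of octave.
The perfect octave spans 12 semitones, and A#2 to A#3 is exactly 12 semitones — so this is a perfect octave.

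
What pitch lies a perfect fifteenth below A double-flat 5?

A double-flat 3

For a fifteenth the letter name doesn't change: still A, two octaves down.
A perfect fifteenth spans 24 semitones, so from Abb5 the target pitch is Abb3.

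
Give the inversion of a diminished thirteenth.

First reduce the compound diminished thirteenth to its simple form, a diminished sixth.
Inverted interval numbers add to nine, so a sixth pairs with a third (6 + 3 = 9).
The quality also flips — diminished becomes augmented — giving an augmented third.

A3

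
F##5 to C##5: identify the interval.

Descending from F##5 to C##5 is the same interval as ascending C##5 to F##5.
C to F spans four letter names (C-D-E-F), so the interval is some kind of fourth.
C##5 to F##5 is 5 semitones, matching the perfect fourth exactly, so the quality is perfect.

perfect fourth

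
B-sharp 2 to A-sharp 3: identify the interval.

minor seventh

B to A spans seven letter names (B-C-D-E-F-G-A): a seventh.
B#2 to A#3 is 10 semitones, a half step short of the major seventh (11), so this is minor.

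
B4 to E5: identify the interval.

B to E spans four letter names (B-C-D-E) — that makes it a fourth of some quality.
Counting semitones, B4→E5 is 5, which is the perfect fourth.

perfect fourth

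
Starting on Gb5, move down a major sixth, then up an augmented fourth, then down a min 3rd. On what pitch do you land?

Down a major sixth from Gb5: Bbb4 (9 semitones down).
Bbb4 up an augmented fourth → Eb5 (6 semitones).
A minor third down from Eb5 is C5.

C5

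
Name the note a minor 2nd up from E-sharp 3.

F-sharp 3

Two letter names up from E: F.
Moving 1 semitone up from E#3 (the size of a minor second) reaches F#3.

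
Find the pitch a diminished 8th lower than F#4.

F##3

For an octave the letter name doesn't change: still F, an octave down.
A diminished octave is 11 semitones; 11 semitones down from F#4 gives F##3.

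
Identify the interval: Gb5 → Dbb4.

Descending from Gb5 to Dbb4 is the same interval as ascending Dbb4 to Gb5.
D to G spans four letter names (D-E-F-G), plus an octave, so the interval is some kind of eleventh.
A perfect eleventh would be 17 semitones; Dbb4 to Gb5 is 18, one semitone wider, so the interval is augmented.
(Equivalently, a compound augmented fourth: an augmented fourth plus an octave.)

augmented 11th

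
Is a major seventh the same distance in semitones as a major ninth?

No

11 semitones (major seventh) vs 14 semitones (major ninth): not equal.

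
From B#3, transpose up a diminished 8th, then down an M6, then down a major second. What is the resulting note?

C4

Up a diminished octave from B#3: B4 (11 semitones up).
A major sixth down from B4 is D4.
D4 down a major second → C4 (2 semitones).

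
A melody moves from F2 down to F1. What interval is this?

Descending from F2 to F1 is the same interval as ascending F1 to F2.
F to F is the same letter name, plus an octave, so the interval is some kind of octave.
Counting semitones, F1→F2 is 12, which is the perfect octave.

perfect octave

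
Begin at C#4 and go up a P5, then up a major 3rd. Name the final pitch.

A perfect fifth up from C#4 is G#4.
A major third up from G#4 is B#4.

B#4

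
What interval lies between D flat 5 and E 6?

augmented 9th

D to E spans two letter names (D-E), plus an octave, so the interval is some kind of ninth.
A major ninth would be 14 semitones; Db5 to E6 is 15, one semitone wider, so the interval is augmented.
(Equivalently, a compound augmented second: an augmented second plus an octave.)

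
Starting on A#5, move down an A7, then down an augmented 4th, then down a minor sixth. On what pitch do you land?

A#5 down an augmented seventh → Bb4 (12 semitones).
An augmented fourth down from Bb4 is Fb4.
Down a minor sixth from Fb4: Ab3 (8 semitones down).

Ab3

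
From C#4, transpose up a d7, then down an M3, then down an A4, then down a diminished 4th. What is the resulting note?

Ab3

Up a diminished seventh from C#4: Bb4 (9 semitones up).
Down a major third from Bb4: Gb4 (4 semitones down).
Gb4 down an augmented fourth → Dbb4 (6 semitones).
Down a diminished fourth from Dbb4: Ab3 (4 semitones down).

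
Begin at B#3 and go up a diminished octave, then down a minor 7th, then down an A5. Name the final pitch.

Up a diminished octave from B#3: B4 (11 semitones up).
B4 down a minor seventh → C#4 (10 semitones).
Down an augmented fifth from C#4: F3 (8 semitones down).

F3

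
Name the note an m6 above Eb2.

Six letter names up from E: C.
A minor sixth is 8 semitones; 8 semitones up from Eb2 gives Cb3.

Cb3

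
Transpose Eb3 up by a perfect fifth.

The fifth takes the letter from E up to B.
Moving 7 semitones up from Eb3 (the size of a perfect fifth) reaches Bb3.

Bb3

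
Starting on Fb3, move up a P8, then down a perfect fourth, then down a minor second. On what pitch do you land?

Up a perfect octave from Fb3: Fb4 (12 semitones up).
A perfect fourth down from Fb4 is Cb4.
Down a minor second from Cb4: Bb3 (1 semitone down).

Bb3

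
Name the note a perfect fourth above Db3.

Gb3

Four letter names up from D: G.
A perfect fourth is 5 semitones; 5 semitones up from Db3 gives Gb3.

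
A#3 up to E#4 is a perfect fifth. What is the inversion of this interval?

perfect 4th

Interval numbers invert to sum to nine: 5 + 4 = 9, so a fifth inverts to a fourth.
The quality also flips — perfect stays perfect — giving a perfect fourth.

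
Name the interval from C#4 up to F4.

C to F spans four letter names (C-D-E-F) — that makes it a fourth of some quality.
The perfect fourth is 5 semitones; here we have 4, one semitone narrower: diminished.

d4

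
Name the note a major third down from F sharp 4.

Three letter names down from F: D.
A major third spans 4 semitones, so from F#4 the target pitch is D4.

D 4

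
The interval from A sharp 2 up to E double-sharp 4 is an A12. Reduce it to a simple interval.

Take out an octave (7 from the number): 12 − 7 = 5.
That makes an augmented twelfth a compound augmented fifth — an octave plus an augmented fifth.

augmented fifth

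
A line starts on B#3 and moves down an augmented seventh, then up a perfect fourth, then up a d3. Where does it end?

An augmented seventh down from B#3 is C3.
A perfect fourth up from C3 is F3.
Up a diminished third from F3: Abb3 (2 semitones up).

Abb3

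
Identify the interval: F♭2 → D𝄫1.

major tenth

Descending from Fb2 to Dbb1 is the same interval as ascending Dbb1 to Fb2.
D to F spans three letter names (D-E-F), plus an octave — that makes it a tenth of some quality.
The major tenth spans 16 semitones, and Dbb1 to Fb2 is exactly 16 semitones — so this is a major tenth.
(Equivalently, a compound major third: a major third plus an octave.)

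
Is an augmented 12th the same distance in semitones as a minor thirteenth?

An augmented twelfth spans 20 semitones, and a minor thirteenth also spans 20 semitones — they're enharmonic.

Yes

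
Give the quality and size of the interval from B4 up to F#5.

B to F spans five letter names (B-C-D-E-F), so the interval is some kind of fifth.
B4 to F#5 is 7 semitones, matching the perfect fifth exactly, so the quality is perfect.

P5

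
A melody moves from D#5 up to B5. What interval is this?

minor sixth

D to B spans six letter names (D-E-F-G-A-B), so the interval is some kind of sixth.
A major sixth would be 9 semitones, but D#5 to B5 is 8 — one semitone narrower, making it a minor sixth.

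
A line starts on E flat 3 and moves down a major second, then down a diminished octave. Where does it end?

D 2

Down a major second from Eb3: Db3 (2 semitones down).
A diminished octave down from Db3 is D2.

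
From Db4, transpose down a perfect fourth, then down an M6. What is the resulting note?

Down a perfect fourth from Db4: Ab3 (5 semitones down).
Ab3 down a major sixth → Cb3 (9 semitones).

Cb3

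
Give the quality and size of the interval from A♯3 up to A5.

A to A is the same letter name, plus 2 octaves — that makes it a fifteenth of some quality.
A#3 to A5 spans 23 semitones — one semitone narrower than the perfect fifteenth (24) — giving a diminished fifteenth.
(Equivalently, a compound diminished octave: a diminished octave plus an octave.)

diminished 15th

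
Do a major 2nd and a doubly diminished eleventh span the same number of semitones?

2 semitones (major second) vs 15 semitones (doubly diminished eleventh): not equal.

No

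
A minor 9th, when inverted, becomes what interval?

major 7th

First reduce the compound minor ninth to its simple form, a minor second.
Inverted interval numbers add to nine, so a second pairs with a seventh (2 + 7 = 9).
Quality inverts too: minor becomes major. That makes the inversion a major seventh.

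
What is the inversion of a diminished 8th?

The rule of nine gives the new number: 9 − 8 = 1, so an octave becomes a unison.
And diminished becomes augmented under inversion, so we get an augmented unison.

A1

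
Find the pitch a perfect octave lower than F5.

F4

An octave keeps the letter name F, an octave down from F.
A perfect octave spans 12 semitones, so from F5 the target pitch is F4.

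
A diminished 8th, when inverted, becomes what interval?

Interval numbers invert to sum to nine: 8 + 1 = 9, so an octave inverts to a unison.
The quality also flips — diminished becomes augmented — giving an augmented unison.

A1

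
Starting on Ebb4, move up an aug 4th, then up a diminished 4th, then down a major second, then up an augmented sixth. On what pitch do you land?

Ab5

An augmented fourth up from Ebb4 is Ab4.
Up a diminished fourth from Ab4: Dbb5 (4 semitones up).
Down a major second from Dbb5: Cbb5 (2 semitones down).
Cbb5 up an augmented sixth → Ab5 (10 semitones).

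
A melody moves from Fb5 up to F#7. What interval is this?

doubly augmented 15th

F to F is the same letter name, plus 2 octaves — that makes it a fifteenth of some quality.
A perfect fifteenth would be 24 semitones; Fb5 to F#7 is 26, two semitones wider, so the interval is doubly augmented.
(Equivalently, a compound doubly augmented octave: a doubly augmented octave plus an octave.)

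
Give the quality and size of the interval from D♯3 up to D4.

D to D is the same letter name, plus an octave: an octave.
D#3 to D4 spans 11 semitones — one semitone narrower than the perfect octave (12) — giving a diminished octave.

d8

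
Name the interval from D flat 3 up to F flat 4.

minor tenth

D to F spans three letter names (D-E-F), plus an octave, so the interval is some kind of tenth.
Db3 to Fb4 is 15 semitones, a half step short of the major tenth (16), so this is minor.
(Equivalently, a compound minor third: a minor third plus an octave.)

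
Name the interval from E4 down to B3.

Descending from E4 to B3 is the same interval as ascending B3 to E4.
B to E spans four letter names (B-C-D-E) — that makes it a fourth of some quality.
Counting semitones, B3→E4 is 5, which is the perfect fourth.

perfect 4th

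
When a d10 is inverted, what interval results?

First reduce the compound diminished tenth to its simple form, a diminished third.
Inverted interval numbers add to nine, so a third pairs with a sixth (3 + 6 = 9).
Quality inverts too: diminished becomes augmented. That makes the inversion an augmented sixth.

augmented 6th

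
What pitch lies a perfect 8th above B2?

B3

An octave keeps the letter name B, an octave up from B.
Moving 12 semitones up from B2 (the size of a perfect octave) reaches B3.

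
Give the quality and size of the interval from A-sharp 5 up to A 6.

A to A is the same letter name, plus an octave — that makes it an octave of some quality.
A perfect octave would be 12 semitones; A#5 to A6 is 11, one semitone narrower, so the interval is diminished.

diminished 8th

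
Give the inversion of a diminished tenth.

augmented 6th

First reduce the compound diminished tenth to its simple form, a diminished third.
The rule of nine gives the new number: 9 − 3 = 6, so a third becomes a sixth.
Quality inverts too: diminished becomes augmented. That makes the inversion an augmented sixth.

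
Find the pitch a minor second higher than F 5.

G-flat 5

The second takes the letter from F up to G.
A minor second is 1 semitone; 1 semitone up from F5 gives Gb5.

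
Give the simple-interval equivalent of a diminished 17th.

diminished third

Subtracting seven from the interval number removes an octave: 17 − 14 = 3.
Quality carries through unchanged, so the simple form is a diminished third.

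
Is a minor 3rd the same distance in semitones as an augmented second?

A minor third spans 3 semitones, and an augmented second also spans 3 semitones — they're enharmonic.

Yes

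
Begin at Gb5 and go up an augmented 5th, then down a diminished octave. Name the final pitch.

Up an augmented fifth from Gb5: D6 (8 semitones up).
A diminished octave down from D6 is D#5.

D#5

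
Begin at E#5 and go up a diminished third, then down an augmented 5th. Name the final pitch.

Cb5

A diminished third up from E#5 is G5.
Down an augmented fifth from G5: Cb5 (8 semitones down).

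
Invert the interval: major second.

Inverted interval numbers add to nine, so a second pairs with a seventh (2 + 7 = 9).
Quality inverts too: major becomes minor. That makes the inversion a minor seventh.

m7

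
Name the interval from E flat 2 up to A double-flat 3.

d11

E to A spans four letter names (E-F-G-A), plus an octave: an eleventh.
A perfect eleventh would be 17 semitones; Eb2 to Abb3 is 16, one semitone narrower, so the interval is diminished.
(Equivalently, a compound diminished fourth: a diminished fourth plus an octave.)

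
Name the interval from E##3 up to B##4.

P12

E to B spans five letter names (E-F-G-A-B), plus an octave — that makes it a twelfth of some quality.
Counting semitones, E##3→B##4 is 19, which is the perfect twelfth.
(Equivalently, a compound perfect fifth: a perfect fifth plus an octave.)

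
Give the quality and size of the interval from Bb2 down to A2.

Descending from Bb2 to A2 is the same interval as ascending A2 to Bb2.
A to B spans two letter names (A-B), so the interval is some kind of second.
A2 to Bb2 is 1 semitone, a half step short of the major second (2), so this is minor.

minor second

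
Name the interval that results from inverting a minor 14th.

First reduce the compound minor fourteenth to its simple form, a minor seventh.
Inverted interval numbers add to nine, so a seventh pairs with a second (7 + 2 = 9).
And minor becomes major under inversion, so we get a major second.

major second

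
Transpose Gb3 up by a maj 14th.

F5

Counting seven letter names plus an octave up from G lands on F.
Moving 23 semitones up from Gb3 (the size of a major fourteenth) reaches F5.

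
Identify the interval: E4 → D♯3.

minor ninth

Descending from E4 to D#3 is the same interval as ascending D#3 to E4.
D to E spans two letter names (D-E), plus an octave — that makes it a ninth of some quality.
At 13 semitones, D#3→E4 falls one short of a major ninth: minor.
(Equivalently, a compound minor second: a minor second plus an octave.)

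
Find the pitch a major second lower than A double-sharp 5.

Counting two letter names down from A lands on G.
A major second is 2 semitones; 2 semitones down from A##5 gives G##5.

G double-sharp 5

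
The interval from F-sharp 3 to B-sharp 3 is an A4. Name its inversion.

Interval numbers invert to sum to nine: 4 + 5 = 9, so a fourth inverts to a fifth.
The quality also flips — augmented becomes diminished — giving a diminished fifth.

d5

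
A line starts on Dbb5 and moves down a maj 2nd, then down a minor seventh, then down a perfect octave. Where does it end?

A major second down from Dbb5 is Cbb5.
Down a minor seventh from Cbb5: Dbb4 (10 semitones down).
Dbb4 down a perfect octave → Dbb3 (12 semitones).

Dbb3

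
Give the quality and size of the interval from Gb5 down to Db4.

perfect eleventh

Descending from Gb5 to Db4 is the same interval as ascending Db4 to Gb5.
D to G spans four letter names (D-E-F-G), plus an octave, so the interval is some kind of eleventh.
Counting semitones, Db4→Gb5 is 17, which is the perfect eleventh.
(Equivalently, a compound perfect fourth: a perfect fourth plus an octave.)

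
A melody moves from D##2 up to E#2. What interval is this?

minor second

D to E spans two letter names (D-E): a second.
A major second would be 2 semitones, but D##2 to E#2 is 1 — one semitone narrower, making it a minor second.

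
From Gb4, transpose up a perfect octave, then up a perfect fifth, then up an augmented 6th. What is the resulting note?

B6

Gb4 up a perfect octave → Gb5 (12 semitones).
Gb5 up a perfect fifth → Db6 (7 semitones).
An augmented sixth up from Db6 is B6.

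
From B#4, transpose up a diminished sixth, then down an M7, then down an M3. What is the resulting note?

Fb4

A diminished sixth up from B#4 is G5.
Down a major seventh from G5: Ab4 (11 semitones down).
A major third down from Ab4 is Fb4.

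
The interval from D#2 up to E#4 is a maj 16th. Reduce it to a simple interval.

Take out 2 octaves (14 from the number): 16 − 14 = 2.
Quality carries through unchanged, so the simple form is a major second.

M2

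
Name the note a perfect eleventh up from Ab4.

Db6

Four letters up from A (plus an octave) reaches D.
A perfect eleventh spans 17 semitones, so from Ab4 the target pitch is Db6.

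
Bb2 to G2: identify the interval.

minor third

Descending from Bb2 to G2 is the same interval as ascending G2 to Bb2.
G to B spans three letter names (G-A-B): a third.
At 3 semitones, G2→Bb2 falls one short of a major third: minor.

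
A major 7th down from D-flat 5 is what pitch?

E-double-flat 4

The seventh takes the letter from D down to E.
A major seventh is 11 semitones; 11 semitones down from Db5 gives Ebb4.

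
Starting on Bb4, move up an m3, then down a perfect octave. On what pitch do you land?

Db4

Up a minor third from Bb4: Db5 (3 semitones up).
Down a perfect octave from Db5: Db4 (12 semitones down).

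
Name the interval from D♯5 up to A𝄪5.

D to A spans five letter names (D-E-F-G-A), so the interval is some kind of fifth.
D#5 to A##5 spans 8 semitones — one semitone wider than the perfect fifth (7) — giving an augmented fifth.

augmented fifth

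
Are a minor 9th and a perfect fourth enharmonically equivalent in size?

No

13 semitones (minor ninth) vs 5 semitones (perfect fourth): not equal.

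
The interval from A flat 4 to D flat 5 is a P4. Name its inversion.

perfect 5th

Inverted interval numbers add to nine, so a fourth pairs with a fifth (4 + 5 = 9).
Quality inverts too: perfect stays perfect. That makes the inversion a perfect fifth.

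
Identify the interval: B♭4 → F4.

Descending from Bb4 to F4 is the same interval as ascending F4 to Bb4.
F to B spans four letter names (F-G-A-B), so the interval is some kind of fourth.
F4 to Bb4 is 5 semitones, matching the perfect fourth exactly, so the quality is perfect.

perfect fourth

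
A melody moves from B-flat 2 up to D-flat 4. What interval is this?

m10

B to D spans three letter names (B-C-D), plus an octave — that makes it a tenth of some quality.
A major tenth would be 16 semitones, but Bb2 to Db4 is 15 — one semitone narrower, making it a minor tenth.
(Equivalently, a compound minor third: a minor third plus an octave.)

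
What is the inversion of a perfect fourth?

perfect 5th

Inverted interval numbers add to nine, so a fourth pairs with a fifth (4 + 5 = 9).
And perfect stays perfect under inversion, so we get a perfect fifth.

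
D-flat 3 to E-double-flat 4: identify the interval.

minor ninth

D to E spans two letter names (D-E), plus an octave, so the interval is some kind of ninth.
At 13 semitones, Db3→Ebb4 falls one short of a major ninth: minor.
(Equivalently, a compound minor second: a minor second plus an octave.)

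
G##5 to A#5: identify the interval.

minor second

G to A spans two letter names (G-A): a second.
G##5 to A#5 is 1 semitone, a half step short of the major second (2), so this is minor.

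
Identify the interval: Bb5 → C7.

M9

B to C spans two letter names (B-C), plus an octave, so the interval is some kind of ninth.
Counting semitones, Bb5→C7 is 14, which is the major ninth.
(Equivalently, a compound major second: a major second plus an octave.)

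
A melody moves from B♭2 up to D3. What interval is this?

B to D spans three letter names (B-C-D), so the interval is some kind of third.
The major third spans 4 semitones, and Bb2 to D3 is exactly 4 semitones — so this is a major third.

major third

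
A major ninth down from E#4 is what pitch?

D#3

Counting two letter names plus an octave down from E lands on D.
A major ninth is 14 semitones; 14 semitones down from E#4 gives D#3.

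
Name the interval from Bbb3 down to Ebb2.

Descending from Bbb3 to Ebb2 is the same interval as ascending Ebb2 to Bbb3.
E to B spans five letter names (E-F-G-A-B), plus an octave — that makes it a twelfth of some quality.
Counting semitones, Ebb2→Bbb3 is 19, which is the perfect twelfth.
(Equivalently, a compound perfect fifth: a perfect fifth plus an octave.)

perfect 12th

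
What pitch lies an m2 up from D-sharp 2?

E 2

The second takes the letter from D up to E.
A minor second spans 1 semitone, so from D#2 the target pitch is E2.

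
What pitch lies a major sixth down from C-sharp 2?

Counting six letter names down from C lands on E.
A major sixth is 9 semitones; 9 semitones down from C#2 gives E1.

E 1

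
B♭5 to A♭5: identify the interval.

Descending from Bb5 to Ab5 is the same interval as ascending Ab5 to Bb5.
A to B spans two letter names (A-B): a second.
The major second spans 2 semitones, and Ab5 to Bb5 is exactly 2 semitones — so this is a major second.

major 2nd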